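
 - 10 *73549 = - 735490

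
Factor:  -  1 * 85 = - 85= -5^1*17^1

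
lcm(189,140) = 3780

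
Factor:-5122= - 2^1*13^1*197^1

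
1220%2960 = 1220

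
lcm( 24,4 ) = 24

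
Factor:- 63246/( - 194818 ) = 249/767=   3^1*13^( - 1)* 59^( - 1 )*83^1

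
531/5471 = 531/5471 = 0.10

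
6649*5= 33245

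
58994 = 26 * 2269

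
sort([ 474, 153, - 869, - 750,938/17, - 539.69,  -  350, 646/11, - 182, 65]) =[ - 869, - 750, - 539.69 , - 350, - 182, 938/17,646/11, 65,153,474]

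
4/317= 4/317 = 0.01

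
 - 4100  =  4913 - 9013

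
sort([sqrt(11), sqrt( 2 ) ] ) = [sqrt( 2 ),sqrt(11 )] 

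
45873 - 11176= 34697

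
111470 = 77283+34187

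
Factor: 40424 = 2^3*31^1*163^1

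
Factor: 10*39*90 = 2^2*3^3*5^2*13^1 = 35100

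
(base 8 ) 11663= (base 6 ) 35203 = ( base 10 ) 5043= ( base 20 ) CC3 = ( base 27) 6OL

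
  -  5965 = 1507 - 7472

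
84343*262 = 22097866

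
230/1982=115/991 = 0.12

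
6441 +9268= 15709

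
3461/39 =3461/39=88.74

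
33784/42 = 804+8/21 = 804.38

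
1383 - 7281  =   - 5898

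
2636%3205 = 2636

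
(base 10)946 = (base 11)790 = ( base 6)4214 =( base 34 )rs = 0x3B2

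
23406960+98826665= 122233625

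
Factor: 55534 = 2^1 *27767^1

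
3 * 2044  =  6132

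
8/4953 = 8/4953 = 0.00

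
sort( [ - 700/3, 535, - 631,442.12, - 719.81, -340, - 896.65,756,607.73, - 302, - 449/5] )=[ - 896.65, - 719.81, - 631,-340, - 302,-700/3, - 449/5, 442.12 , 535,607.73, 756 ] 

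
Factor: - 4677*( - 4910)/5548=11482035/2774 = 2^( - 1)*3^1  *5^1*19^( - 1 ) * 73^( - 1)*491^1*1559^1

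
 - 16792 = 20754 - 37546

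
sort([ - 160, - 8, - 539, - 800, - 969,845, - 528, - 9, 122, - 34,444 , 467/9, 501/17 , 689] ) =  [-969,  -  800  ,-539, -528, - 160, - 34, - 9,  -  8,501/17, 467/9,122, 444, 689,845]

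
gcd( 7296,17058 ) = 6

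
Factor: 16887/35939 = 39/83 = 3^1*13^1*83^( - 1 ) 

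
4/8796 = 1/2199 = 0.00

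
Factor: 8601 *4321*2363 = 87820708323 = 3^1 * 17^1 * 29^1*47^1*61^1*139^1 * 149^1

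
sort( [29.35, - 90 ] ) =[ - 90, 29.35]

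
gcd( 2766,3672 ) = 6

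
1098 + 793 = 1891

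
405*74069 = 29997945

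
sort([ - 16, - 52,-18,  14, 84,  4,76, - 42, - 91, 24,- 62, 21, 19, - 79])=[ - 91, - 79,  -  62, - 52, - 42,- 18,  -  16,4, 14,  19, 21 , 24, 76  ,  84 ]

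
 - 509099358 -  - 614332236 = 105232878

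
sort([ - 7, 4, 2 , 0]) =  [ - 7,0,  2, 4] 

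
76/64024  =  19/16006 = 0.00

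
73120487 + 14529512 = 87649999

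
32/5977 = 32/5977 = 0.01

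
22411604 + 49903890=72315494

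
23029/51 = 451 + 28/51 = 451.55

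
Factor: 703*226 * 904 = 143625712= 2^4*19^1 * 37^1*113^2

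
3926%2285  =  1641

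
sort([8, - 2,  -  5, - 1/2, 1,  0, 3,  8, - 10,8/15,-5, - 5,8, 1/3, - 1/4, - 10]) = [ - 10, - 10,-5 , - 5, - 5, - 2, - 1/2, - 1/4, 0,1/3, 8/15, 1,  3, 8, 8  ,  8] 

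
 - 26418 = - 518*51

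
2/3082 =1/1541  =  0.00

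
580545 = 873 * 665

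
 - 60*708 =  - 42480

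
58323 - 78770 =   -  20447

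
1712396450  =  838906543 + 873489907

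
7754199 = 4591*1689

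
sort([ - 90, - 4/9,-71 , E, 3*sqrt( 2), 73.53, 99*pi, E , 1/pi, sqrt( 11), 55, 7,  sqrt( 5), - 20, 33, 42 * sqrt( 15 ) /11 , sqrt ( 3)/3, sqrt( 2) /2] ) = [ - 90 , - 71,-20, - 4/9,1/pi,sqrt( 3 ) /3,sqrt( 2)/2,sqrt ( 5 ), E, E,  sqrt( 11 ), 3*sqrt(2), 7,42*sqrt( 15) /11,33, 55,73.53,99*  pi]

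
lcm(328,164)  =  328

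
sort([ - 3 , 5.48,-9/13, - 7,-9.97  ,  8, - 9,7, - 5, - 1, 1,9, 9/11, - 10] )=[ - 10, - 9.97 , - 9, - 7, - 5, - 3,-1, - 9/13,  9/11, 1 , 5.48, 7 , 8,9]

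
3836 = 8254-4418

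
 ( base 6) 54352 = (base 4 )1310330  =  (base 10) 7484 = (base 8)16474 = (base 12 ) 43B8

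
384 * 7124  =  2735616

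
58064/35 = 58064/35  =  1658.97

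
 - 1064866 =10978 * (-97)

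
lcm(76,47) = 3572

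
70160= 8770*8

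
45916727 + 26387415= 72304142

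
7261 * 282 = 2047602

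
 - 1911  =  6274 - 8185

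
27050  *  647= 17501350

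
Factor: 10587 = 3^1*3529^1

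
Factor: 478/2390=5^( - 1)=   1/5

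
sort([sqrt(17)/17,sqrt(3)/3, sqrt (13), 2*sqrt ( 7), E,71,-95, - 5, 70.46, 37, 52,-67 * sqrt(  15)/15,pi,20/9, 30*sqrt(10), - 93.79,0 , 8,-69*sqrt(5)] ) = [ - 69*sqrt(5),-95,-93.79, - 67* sqrt ( 15)/15,- 5,0, sqrt(17)/17, sqrt(3 ) /3, 20/9,  E, pi, sqrt (13), 2 *sqrt( 7),8, 37, 52, 70.46,71,30*sqrt( 10) ] 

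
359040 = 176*2040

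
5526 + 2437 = 7963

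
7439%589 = 371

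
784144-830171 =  - 46027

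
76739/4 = 76739/4 = 19184.75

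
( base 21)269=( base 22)225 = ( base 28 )189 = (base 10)1017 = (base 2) 1111111001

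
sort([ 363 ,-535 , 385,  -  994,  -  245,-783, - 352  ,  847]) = [  -  994, -783, - 535,  -  352, - 245, 363,385 , 847 ] 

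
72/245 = 72/245 = 0.29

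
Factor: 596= 2^2 * 149^1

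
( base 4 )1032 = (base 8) 116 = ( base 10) 78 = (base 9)86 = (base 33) 2c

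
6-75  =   - 69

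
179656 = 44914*4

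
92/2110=46/1055 =0.04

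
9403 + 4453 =13856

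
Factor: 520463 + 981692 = 5^1*300431^1 = 1502155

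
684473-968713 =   -  284240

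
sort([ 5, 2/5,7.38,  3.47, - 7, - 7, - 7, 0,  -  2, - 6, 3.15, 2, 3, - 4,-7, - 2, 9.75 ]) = [-7 ,-7, - 7, - 7,-6, -4, - 2, -2, 0, 2/5, 2,  3,  3.15, 3.47,5 , 7.38,9.75 ] 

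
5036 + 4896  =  9932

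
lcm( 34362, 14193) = 652878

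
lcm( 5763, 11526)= 11526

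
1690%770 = 150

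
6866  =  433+6433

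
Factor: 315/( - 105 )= - 3^1 = - 3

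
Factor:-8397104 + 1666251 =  - 6730853 = -617^1*10909^1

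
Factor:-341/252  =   - 2^( - 2)*3^(-2)*7^(-1)*11^1*31^1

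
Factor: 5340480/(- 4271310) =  - 178016/142377 = -2^5* 3^( -1 )*5563^1* 47459^( - 1) 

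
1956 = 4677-2721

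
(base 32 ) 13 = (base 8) 43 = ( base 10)35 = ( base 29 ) 16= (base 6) 55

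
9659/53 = 182+ 13/53  =  182.25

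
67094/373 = 67094/373 = 179.88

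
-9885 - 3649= - 13534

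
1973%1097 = 876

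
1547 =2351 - 804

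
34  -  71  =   - 37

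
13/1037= 13/1037  =  0.01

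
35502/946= 37 + 250/473 = 37.53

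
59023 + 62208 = 121231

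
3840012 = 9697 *396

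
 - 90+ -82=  - 172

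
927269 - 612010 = 315259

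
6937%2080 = 697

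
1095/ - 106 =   -  11+71/106 = -  10.33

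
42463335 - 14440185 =28023150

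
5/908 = 5/908 = 0.01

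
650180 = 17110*38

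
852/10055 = 852/10055 = 0.08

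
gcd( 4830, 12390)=210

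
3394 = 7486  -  4092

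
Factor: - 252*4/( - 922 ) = 2^3 * 3^2*7^1 * 461^( - 1 ) = 504/461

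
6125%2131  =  1863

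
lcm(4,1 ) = 4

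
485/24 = 485/24 = 20.21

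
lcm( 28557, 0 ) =0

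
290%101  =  88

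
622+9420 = 10042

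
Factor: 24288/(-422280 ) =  - 44/765 = - 2^2*3^( - 2)*5^ ( - 1)*11^1*17^(-1)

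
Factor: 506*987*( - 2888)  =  -2^4*3^1 *7^1*11^1 * 19^2 * 23^1*47^1 = -  1442330736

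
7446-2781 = 4665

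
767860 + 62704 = 830564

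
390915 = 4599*85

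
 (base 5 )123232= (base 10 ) 4817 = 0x12d1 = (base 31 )50c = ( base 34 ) 45N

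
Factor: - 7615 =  - 5^1*1523^1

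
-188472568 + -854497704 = -1042970272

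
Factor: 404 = 2^2*101^1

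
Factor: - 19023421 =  - 19023421^1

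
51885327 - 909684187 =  - 857798860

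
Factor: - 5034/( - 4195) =2^1*3^1*5^(- 1) = 6/5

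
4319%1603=1113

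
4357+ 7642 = 11999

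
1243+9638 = 10881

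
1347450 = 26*51825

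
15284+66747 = 82031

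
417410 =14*29815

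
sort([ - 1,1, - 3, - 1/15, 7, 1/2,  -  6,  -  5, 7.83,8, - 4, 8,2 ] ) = [ - 6, - 5,-4,-3,-1,-1/15,1/2, 1 , 2,7, 7.83,  8, 8] 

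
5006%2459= 88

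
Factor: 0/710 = 0=0^1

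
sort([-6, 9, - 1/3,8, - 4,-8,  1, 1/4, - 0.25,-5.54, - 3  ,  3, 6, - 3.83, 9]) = [ - 8, - 6, - 5.54,-4,  -  3.83 ,  -  3, - 1/3,-0.25 , 1/4, 1,3,  6, 8, 9, 9 ]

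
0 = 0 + 0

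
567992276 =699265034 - 131272758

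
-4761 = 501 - 5262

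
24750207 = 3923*6309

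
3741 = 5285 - 1544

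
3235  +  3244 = 6479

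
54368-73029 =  - 18661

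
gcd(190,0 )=190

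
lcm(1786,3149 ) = 119662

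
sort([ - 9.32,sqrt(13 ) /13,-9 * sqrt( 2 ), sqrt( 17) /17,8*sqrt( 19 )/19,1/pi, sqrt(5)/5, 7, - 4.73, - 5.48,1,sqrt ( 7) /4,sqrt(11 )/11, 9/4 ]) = [-9*sqrt(2 ), - 9.32, - 5.48, - 4.73,sqrt(17) /17,sqrt (13)/13, sqrt( 11 )/11, 1/pi, sqrt(5 )/5,  sqrt (7 )/4,  1,  8*sqrt ( 19 )/19,9/4,  7]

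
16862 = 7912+8950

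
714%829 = 714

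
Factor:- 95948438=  - 2^1*3329^1*14411^1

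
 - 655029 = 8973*( - 73 )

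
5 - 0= 5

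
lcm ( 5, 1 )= 5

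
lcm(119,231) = 3927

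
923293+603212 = 1526505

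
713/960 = 713/960  =  0.74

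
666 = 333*2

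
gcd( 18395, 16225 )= 5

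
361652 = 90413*4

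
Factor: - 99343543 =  - 13^1*7641811^1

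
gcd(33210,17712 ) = 2214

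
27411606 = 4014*6829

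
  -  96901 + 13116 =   -  83785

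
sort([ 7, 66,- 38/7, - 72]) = [ - 72 , - 38/7, 7, 66 ]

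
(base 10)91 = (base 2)1011011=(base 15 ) 61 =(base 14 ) 67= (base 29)34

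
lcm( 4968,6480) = 149040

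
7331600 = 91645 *80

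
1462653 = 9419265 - 7956612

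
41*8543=350263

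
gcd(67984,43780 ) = 4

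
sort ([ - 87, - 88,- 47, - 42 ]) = [-88,- 87, - 47,-42]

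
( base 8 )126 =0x56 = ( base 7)152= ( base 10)86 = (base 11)79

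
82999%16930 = 15279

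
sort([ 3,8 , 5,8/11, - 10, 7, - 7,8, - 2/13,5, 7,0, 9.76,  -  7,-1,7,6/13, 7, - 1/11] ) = [ - 10,-7, - 7, - 1,-2/13 , - 1/11, 0, 6/13,8/11, 3,5, 5,7,7,7,7,8, 8, 9.76]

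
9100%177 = 73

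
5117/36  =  142+ 5/36 = 142.14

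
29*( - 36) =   -  1044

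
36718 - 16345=20373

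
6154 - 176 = 5978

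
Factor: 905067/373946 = 2^( - 1)*3^3*181^( - 1 )*1033^( - 1)*33521^1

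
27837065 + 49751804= 77588869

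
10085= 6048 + 4037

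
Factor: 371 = 7^1*53^1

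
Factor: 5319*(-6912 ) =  - 36764928 = -2^8*3^6*197^1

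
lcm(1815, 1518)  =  83490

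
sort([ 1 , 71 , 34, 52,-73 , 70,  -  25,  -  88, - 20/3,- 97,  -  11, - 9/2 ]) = [-97,-88,-73, - 25, - 11,  -  20/3, -9/2,  1,  34,52,70,71 ]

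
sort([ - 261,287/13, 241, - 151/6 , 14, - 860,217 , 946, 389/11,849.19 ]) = [- 860, - 261,-151/6, 14 , 287/13, 389/11,217, 241, 849.19, 946]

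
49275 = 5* 9855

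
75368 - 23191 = 52177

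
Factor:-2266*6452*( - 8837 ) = 129198990184 = 2^3*11^1*103^1* 1613^1*8837^1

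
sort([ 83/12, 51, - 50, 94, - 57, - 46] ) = [ - 57, - 50,  -  46, 83/12, 51,94]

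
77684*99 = 7690716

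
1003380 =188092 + 815288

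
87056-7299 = 79757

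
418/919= 418/919 =0.45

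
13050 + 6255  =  19305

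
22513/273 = 22513/273 = 82.47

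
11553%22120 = 11553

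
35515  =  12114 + 23401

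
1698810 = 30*56627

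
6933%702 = 615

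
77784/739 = 105 + 189/739 = 105.26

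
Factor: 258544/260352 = 143/144 = 2^( - 4)*3^( - 2 ) * 11^1*13^1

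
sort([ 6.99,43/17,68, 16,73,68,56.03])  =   [43/17,6.99,16 , 56.03,  68,68,73]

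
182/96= 91/48 = 1.90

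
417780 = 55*7596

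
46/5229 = 46/5229 =0.01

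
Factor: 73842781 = 17^1*47^1 *92419^1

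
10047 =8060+1987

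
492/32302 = 246/16151=0.02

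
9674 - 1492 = 8182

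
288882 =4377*66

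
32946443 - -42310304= 75256747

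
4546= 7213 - 2667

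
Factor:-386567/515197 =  - 571^1*761^( - 1 ) = -571/761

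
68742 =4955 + 63787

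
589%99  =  94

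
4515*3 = 13545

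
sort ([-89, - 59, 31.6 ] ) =[ - 89, - 59,31.6]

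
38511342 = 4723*8154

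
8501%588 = 269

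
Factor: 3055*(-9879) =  - 3^1*5^1*13^1*37^1*47^1*89^1 = - 30180345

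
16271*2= 32542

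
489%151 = 36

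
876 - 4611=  - 3735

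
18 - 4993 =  - 4975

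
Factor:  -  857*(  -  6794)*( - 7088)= - 41269582304 =-2^5  *  43^1*79^1*443^1*857^1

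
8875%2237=2164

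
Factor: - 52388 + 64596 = 12208=   2^4*7^1*109^1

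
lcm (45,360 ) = 360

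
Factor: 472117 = 173^1*2729^1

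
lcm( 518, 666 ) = 4662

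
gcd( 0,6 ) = 6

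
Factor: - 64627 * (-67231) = 64627^1 * 67231^1= 4344937837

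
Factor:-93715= - 5^1*18743^1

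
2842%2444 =398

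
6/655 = 6/655 = 0.01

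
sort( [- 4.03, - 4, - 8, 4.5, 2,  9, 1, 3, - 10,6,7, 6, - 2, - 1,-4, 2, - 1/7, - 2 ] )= [ - 10 ,  -  8, - 4.03 , - 4,- 4,  -  2,-2,  -  1, - 1/7, 1, 2, 2, 3, 4.5, 6,6, 7, 9 ] 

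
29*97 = 2813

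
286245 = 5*57249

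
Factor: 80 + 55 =3^3*5^1 = 135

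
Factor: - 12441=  - 3^1*11^1*13^1*29^1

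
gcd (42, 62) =2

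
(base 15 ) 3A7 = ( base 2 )1101000000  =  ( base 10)832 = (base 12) 594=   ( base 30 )rm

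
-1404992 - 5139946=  - 6544938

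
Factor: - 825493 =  - 19^1 * 23^1 * 1889^1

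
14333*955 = 13688015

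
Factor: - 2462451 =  - 3^1*67^1*12251^1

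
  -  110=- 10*11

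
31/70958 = 31/70958 = 0.00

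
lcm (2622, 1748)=5244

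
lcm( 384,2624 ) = 15744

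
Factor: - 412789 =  - 13^1*113^1*281^1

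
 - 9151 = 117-9268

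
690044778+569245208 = 1259289986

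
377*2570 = 968890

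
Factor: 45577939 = 11^1*4143449^1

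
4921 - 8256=-3335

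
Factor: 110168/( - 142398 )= - 2^2*3^ ( - 5 )*47^1 = - 188/243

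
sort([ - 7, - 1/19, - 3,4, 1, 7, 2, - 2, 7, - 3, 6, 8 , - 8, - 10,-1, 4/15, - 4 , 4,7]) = [ - 10, -8, - 7 , - 4, - 3, - 3, - 2, - 1, - 1/19, 4/15, 1, 2, 4, 4,6,  7, 7, 7, 8]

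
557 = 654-97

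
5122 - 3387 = 1735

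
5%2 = 1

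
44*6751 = 297044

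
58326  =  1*58326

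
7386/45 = 2462/15 = 164.13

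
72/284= 18/71 = 0.25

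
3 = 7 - 4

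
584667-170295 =414372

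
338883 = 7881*43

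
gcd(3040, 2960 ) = 80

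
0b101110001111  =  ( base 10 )2959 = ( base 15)d24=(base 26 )49l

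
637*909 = 579033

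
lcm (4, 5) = 20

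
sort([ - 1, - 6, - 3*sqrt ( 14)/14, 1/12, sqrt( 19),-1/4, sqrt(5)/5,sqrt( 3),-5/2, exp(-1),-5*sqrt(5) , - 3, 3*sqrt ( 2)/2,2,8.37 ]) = [-5 * sqrt( 5), - 6,-3 , - 5/2,-1, -3*sqrt(14) /14,-1/4,1/12,exp( - 1), sqrt(5)/5, sqrt(3), 2,3*sqrt( 2) /2, sqrt ( 19 ) , 8.37 ]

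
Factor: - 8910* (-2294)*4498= 91937050920 = 2^3*3^4*5^1 * 11^1*13^1*31^1*37^1*173^1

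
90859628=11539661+79319967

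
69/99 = 23/33=   0.70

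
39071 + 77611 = 116682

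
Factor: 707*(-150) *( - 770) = 81658500 = 2^2*3^1*5^3  *7^2*11^1*101^1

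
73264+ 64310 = 137574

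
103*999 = 102897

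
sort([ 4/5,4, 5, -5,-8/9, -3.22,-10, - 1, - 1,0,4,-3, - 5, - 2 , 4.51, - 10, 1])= [ - 10, - 10, - 5, - 5, - 3.22, -3, - 2, - 1 ,-1, - 8/9,0,4/5, 1, 4, 4, 4.51,5] 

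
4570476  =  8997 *508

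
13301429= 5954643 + 7346786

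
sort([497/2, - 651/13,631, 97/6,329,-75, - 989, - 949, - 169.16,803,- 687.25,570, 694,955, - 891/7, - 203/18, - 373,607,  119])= [ - 989, - 949, - 687.25,- 373,-169.16, - 891/7 , - 75,  -  651/13,-203/18,97/6,119,497/2,329,570,607,631, 694,803,  955]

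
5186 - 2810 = 2376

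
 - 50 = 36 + -86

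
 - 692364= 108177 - 800541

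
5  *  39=195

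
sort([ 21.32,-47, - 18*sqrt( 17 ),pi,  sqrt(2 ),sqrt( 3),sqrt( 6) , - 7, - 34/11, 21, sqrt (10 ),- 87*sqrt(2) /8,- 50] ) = [ -18*sqrt( 17 ),  -  50,-47, - 87*sqrt( 2) /8, - 7, - 34/11, sqrt( 2), sqrt( 3 ), sqrt(6), pi,sqrt( 10),21, 21.32] 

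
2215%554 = 553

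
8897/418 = 8897/418 = 21.28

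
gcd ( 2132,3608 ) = 164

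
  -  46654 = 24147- 70801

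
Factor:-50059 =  - 113^1*443^1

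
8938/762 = 4469/381 = 11.73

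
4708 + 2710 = 7418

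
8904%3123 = 2658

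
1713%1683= 30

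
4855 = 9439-4584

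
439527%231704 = 207823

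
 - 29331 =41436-70767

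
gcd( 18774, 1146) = 6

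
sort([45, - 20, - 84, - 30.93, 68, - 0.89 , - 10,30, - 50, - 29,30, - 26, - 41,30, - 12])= [ - 84, - 50, - 41, - 30.93,- 29, - 26, - 20,  -  12, - 10, -0.89, 30, 30,30, 45,  68]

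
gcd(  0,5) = 5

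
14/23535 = 14/23535 = 0.00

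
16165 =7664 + 8501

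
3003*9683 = 29078049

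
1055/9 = 117+2/9 = 117.22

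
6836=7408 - 572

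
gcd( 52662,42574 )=2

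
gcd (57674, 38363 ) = 1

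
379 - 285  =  94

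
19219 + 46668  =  65887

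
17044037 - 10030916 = 7013121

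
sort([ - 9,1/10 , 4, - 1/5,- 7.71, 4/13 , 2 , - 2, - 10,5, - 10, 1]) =[ - 10,-10, - 9, - 7.71, - 2, - 1/5 , 1/10,  4/13, 1,2, 4,  5]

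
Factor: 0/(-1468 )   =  0^1  =  0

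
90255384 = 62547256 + 27708128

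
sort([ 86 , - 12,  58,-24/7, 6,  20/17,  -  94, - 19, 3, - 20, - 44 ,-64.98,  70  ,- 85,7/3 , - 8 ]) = [ - 94,-85 , - 64.98, - 44, - 20 , - 19, - 12  , - 8 ,  -  24/7, 20/17, 7/3, 3,6,58,  70, 86]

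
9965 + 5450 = 15415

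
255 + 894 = 1149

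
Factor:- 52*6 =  - 312  =  - 2^3 * 3^1*13^1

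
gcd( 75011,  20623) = 1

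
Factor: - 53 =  - 53^1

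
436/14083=436/14083 = 0.03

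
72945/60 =1215  +  3/4 = 1215.75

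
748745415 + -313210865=435534550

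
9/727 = 9/727 = 0.01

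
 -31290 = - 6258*5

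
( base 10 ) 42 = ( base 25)1h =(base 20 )22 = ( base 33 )19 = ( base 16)2a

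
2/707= 2/707  =  0.00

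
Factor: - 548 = - 2^2*137^1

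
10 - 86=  - 76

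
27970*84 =2349480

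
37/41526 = 37/41526 = 0.00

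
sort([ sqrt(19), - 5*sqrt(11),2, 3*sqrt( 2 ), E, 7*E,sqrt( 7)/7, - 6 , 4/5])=[ - 5*sqrt ( 11 ), - 6, sqrt (7 ) /7, 4/5,  2, E, 3* sqrt(2), sqrt( 19),7*E]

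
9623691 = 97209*99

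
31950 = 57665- 25715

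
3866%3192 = 674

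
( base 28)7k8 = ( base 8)13650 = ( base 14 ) 22c8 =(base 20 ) f2g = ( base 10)6056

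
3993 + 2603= 6596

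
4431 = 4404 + 27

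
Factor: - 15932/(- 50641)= 2^2 * 7^1*89^( - 1) =28/89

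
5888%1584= 1136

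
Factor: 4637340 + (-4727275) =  - 89935 =- 5^1* 17987^1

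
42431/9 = 4714 + 5/9 = 4714.56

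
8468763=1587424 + 6881339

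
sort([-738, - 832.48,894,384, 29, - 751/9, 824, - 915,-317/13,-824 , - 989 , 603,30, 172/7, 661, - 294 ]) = [ - 989, - 915,  -  832.48, - 824, - 738,  -  294, - 751/9, - 317/13,172/7,29, 30 , 384, 603, 661, 824,894]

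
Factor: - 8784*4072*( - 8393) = 300204584064 = 2^7*3^2*7^1 *11^1*61^1*109^1*509^1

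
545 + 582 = 1127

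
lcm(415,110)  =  9130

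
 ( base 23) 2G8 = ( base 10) 1434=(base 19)3i9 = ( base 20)3be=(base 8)2632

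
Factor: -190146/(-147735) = 2^1*3^(  -  1)*5^(  -  1)*7^( -2 )*11^1 * 43^1 =946/735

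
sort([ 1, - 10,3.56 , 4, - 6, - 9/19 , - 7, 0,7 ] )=[ -10,-7, - 6, - 9/19,0, 1, 3.56,4,7 ]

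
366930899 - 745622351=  - 378691452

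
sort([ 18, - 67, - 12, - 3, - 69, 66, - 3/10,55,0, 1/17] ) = [ - 69, - 67, - 12, - 3, - 3/10,  0 , 1/17, 18, 55, 66]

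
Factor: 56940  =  2^2*3^1*5^1*13^1 * 73^1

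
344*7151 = 2459944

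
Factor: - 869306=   -  2^1 * 53^1*59^1*139^1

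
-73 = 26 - 99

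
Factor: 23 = 23^1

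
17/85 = 1/5=0.20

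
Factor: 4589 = 13^1*353^1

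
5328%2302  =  724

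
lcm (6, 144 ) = 144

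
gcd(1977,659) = 659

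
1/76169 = 1/76169 = 0.00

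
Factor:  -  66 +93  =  27 =3^3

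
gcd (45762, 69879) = 3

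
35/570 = 7/114 = 0.06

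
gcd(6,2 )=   2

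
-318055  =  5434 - 323489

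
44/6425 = 44/6425 = 0.01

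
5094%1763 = 1568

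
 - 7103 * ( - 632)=4489096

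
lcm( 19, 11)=209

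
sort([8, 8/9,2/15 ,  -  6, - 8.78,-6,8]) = [ - 8.78 , - 6, - 6, 2/15, 8/9  ,  8,8]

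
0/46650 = 0= 0.00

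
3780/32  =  118+ 1/8 = 118.12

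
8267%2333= 1268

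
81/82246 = 81/82246 =0.00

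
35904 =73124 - 37220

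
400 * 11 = 4400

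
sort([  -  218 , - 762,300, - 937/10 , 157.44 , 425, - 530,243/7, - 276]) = [ - 762, - 530, - 276,  -  218,  -  937/10, 243/7,157.44,300,  425 ]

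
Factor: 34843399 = 41^1*849839^1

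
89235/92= 969 + 87/92 = 969.95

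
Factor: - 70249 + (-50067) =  - 2^2*7^1*4297^1 = - 120316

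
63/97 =63/97 = 0.65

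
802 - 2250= - 1448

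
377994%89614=19538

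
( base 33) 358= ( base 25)5cf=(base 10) 3440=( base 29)42I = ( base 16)D70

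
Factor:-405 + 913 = 2^2 * 127^1= 508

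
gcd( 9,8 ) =1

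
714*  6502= 4642428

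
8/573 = 8/573 = 0.01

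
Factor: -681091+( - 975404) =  - 1656495=-3^2 * 5^1*131^1 * 281^1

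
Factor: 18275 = 5^2*17^1*43^1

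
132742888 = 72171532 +60571356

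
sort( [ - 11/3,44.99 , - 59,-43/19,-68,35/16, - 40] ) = [  -  68,-59,- 40, - 11/3,-43/19 , 35/16,  44.99]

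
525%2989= 525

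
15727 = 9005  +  6722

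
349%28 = 13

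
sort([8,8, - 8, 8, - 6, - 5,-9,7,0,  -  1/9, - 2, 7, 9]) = [-9, - 8,  -  6,-5, - 2, - 1/9, 0, 7,7, 8 , 8  ,  8 , 9 ]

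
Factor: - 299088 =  - 2^4*3^2*31^1 * 67^1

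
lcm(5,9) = 45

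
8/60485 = 8/60485 = 0.00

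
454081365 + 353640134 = 807721499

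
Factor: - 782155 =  - 5^1*11^1*14221^1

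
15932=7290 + 8642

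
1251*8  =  10008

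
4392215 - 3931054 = 461161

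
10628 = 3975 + 6653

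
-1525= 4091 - 5616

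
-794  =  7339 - 8133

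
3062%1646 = 1416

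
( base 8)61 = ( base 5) 144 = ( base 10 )49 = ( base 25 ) 1O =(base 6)121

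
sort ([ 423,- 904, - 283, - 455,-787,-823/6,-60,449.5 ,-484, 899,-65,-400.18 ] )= [ - 904, - 787, - 484,-455,- 400.18, - 283, -823/6, - 65,-60, 423,  449.5, 899] 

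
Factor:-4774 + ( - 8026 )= - 2^9*5^2  =  - 12800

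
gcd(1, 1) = 1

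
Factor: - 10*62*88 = -54560 = -2^5*5^1 * 11^1 * 31^1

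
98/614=49/307= 0.16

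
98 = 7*14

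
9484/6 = 4742/3 = 1580.67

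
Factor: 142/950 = 5^( - 2)*19^(-1)*71^1 =71/475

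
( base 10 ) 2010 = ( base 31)22q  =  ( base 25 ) 35a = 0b11111011010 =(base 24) 3BI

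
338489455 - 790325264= - 451835809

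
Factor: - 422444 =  - 2^2  *  11^1*9601^1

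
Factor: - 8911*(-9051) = 3^1 *7^2*19^1*67^1*431^1 = 80653461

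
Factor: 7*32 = 2^5*7^1 = 224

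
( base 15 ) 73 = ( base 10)108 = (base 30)3I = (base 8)154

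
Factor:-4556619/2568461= -3^2 * 7^( - 1)*366923^(-1)*506291^1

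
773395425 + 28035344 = 801430769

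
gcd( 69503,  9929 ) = 9929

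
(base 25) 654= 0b111100100111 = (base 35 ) 35T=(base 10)3879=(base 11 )2A07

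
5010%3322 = 1688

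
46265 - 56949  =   -10684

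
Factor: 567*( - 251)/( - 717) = 47439/239  =  3^3*7^1*239^(-1 )*251^1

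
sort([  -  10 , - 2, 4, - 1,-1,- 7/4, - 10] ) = [ - 10, - 10,- 2, -7/4, - 1, - 1,4]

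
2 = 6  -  4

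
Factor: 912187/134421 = 3^( - 1)*7^(-1)* 37^( - 1 )*173^( - 1)*912187^1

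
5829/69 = 84 + 11/23=84.48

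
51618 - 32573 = 19045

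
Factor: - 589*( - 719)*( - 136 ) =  - 57594776 = - 2^3*17^1*19^1*31^1*719^1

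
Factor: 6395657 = 6395657^1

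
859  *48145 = 41356555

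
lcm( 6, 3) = 6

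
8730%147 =57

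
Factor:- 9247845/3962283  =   - 5^1*13^( - 1 )*283^( - 1)*359^( - 1)*616523^1= - 3082615/1320761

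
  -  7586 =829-8415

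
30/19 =1+ 11/19 = 1.58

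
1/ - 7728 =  - 1/7728 = - 0.00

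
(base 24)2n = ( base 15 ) 4b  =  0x47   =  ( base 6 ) 155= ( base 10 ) 71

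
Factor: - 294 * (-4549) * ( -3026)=-2^2*3^1 * 7^2*17^1 * 89^1*4549^1 = - 4046990556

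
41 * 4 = 164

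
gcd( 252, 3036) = 12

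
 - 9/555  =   - 3/185 = -0.02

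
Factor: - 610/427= - 10/7= - 2^1 * 5^1*7^( - 1 ) 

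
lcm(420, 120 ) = 840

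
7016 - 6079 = 937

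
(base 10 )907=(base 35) pw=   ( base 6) 4111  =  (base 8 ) 1613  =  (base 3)1020121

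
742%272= 198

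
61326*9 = 551934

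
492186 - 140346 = 351840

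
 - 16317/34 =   -  16317/34 = - 479.91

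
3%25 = 3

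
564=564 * 1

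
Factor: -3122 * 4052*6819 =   -  2^3 * 3^1 * 7^1 * 223^1*1013^1*2273^1  =  - 86262695736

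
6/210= 1/35  =  0.03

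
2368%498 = 376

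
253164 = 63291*4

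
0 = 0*20924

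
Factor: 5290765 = 5^1*1058153^1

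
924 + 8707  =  9631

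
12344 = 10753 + 1591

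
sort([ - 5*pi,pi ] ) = [ - 5* pi, pi ] 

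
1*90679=90679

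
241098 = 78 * 3091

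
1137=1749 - 612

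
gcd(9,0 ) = 9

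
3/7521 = 1/2507 = 0.00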